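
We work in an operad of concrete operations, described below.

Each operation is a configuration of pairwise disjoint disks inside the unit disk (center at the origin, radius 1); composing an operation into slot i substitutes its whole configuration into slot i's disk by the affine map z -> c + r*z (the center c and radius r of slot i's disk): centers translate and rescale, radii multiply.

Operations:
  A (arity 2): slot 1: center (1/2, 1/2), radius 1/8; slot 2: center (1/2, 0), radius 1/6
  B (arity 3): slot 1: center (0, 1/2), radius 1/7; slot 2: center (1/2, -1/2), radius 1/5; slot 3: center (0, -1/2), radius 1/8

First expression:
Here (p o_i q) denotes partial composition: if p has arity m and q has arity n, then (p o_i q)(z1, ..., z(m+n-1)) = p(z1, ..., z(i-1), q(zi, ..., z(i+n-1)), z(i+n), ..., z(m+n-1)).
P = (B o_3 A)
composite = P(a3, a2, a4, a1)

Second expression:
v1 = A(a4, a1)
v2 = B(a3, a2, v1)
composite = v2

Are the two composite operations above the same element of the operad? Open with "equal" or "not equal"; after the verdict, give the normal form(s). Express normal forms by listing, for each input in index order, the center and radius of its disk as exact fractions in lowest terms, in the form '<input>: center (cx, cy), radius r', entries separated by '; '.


In normal form, the first expression is a1: center (1/16, -1/2), radius 1/48; a2: center (1/2, -1/2), radius 1/5; a3: center (0, 1/2), radius 1/7; a4: center (1/16, -7/16), radius 1/64
In normal form, the second expression is a1: center (1/16, -1/2), radius 1/48; a2: center (1/2, -1/2), radius 1/5; a3: center (0, 1/2), radius 1/7; a4: center (1/16, -7/16), radius 1/64
Identical normal forms: equal.

equal; the common form is a1: center (1/16, -1/2), radius 1/48; a2: center (1/2, -1/2), radius 1/5; a3: center (0, 1/2), radius 1/7; a4: center (1/16, -7/16), radius 1/64


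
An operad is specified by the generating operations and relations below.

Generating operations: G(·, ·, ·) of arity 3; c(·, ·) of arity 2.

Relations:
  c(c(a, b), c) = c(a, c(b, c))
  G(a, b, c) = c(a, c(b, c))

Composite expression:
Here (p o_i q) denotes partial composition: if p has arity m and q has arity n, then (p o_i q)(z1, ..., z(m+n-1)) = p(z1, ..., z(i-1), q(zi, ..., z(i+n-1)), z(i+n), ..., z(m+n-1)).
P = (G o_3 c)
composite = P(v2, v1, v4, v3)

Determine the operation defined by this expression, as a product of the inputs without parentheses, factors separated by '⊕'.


Associativity of G dissolves the nesting; only the v-input order survives.
c(v4, v3) unparenthesizes to v4 ⊕ v3
G(v2, v1, c(v4, v3)) unparenthesizes to v2 ⊕ v1 ⊕ v4 ⊕ v3

v2 ⊕ v1 ⊕ v4 ⊕ v3


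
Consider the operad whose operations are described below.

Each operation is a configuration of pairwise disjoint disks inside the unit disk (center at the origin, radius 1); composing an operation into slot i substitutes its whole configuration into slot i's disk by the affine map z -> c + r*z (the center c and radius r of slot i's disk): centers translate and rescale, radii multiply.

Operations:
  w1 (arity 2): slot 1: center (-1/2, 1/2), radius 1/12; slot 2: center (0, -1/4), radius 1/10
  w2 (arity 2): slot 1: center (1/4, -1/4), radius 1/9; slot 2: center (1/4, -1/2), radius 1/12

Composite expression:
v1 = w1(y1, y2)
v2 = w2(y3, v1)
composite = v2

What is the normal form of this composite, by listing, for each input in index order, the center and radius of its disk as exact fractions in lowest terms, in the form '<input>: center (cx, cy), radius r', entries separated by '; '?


y1: center (5/24, -11/24), radius 1/144; y2: center (1/4, -25/48), radius 1/120; y3: center (1/4, -1/4), radius 1/9


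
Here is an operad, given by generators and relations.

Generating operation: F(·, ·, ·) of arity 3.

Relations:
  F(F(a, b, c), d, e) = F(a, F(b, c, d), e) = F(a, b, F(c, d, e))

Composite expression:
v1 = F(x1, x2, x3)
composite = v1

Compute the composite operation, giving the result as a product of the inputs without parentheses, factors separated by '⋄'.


Key point: F is associative — brackets drop, the x-order remains.
F(x1, x2, x3) linearizes to x1 ⋄ x2 ⋄ x3

x1 ⋄ x2 ⋄ x3


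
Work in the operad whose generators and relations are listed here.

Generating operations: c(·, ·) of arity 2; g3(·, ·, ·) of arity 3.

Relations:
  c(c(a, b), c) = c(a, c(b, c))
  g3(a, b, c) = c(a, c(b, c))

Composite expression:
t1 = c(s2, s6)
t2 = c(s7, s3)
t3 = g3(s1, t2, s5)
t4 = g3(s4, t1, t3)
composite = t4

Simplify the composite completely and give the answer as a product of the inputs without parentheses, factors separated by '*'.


s4 * s2 * s6 * s1 * s7 * s3 * s5

Every regrouping of g3 is equal, so read the s-inputs in written order.
c(s2, s6) unparenthesizes to s2 * s6
c(s7, s3) unparenthesizes to s7 * s3
g3(s1, c(s7, s3), s5) unparenthesizes to s1 * s7 * s3 * s5
g3(s4, c(s2, s6), g3(s1, c(s7, s3), s5)) unparenthesizes to s4 * s2 * s6 * s1 * s7 * s3 * s5


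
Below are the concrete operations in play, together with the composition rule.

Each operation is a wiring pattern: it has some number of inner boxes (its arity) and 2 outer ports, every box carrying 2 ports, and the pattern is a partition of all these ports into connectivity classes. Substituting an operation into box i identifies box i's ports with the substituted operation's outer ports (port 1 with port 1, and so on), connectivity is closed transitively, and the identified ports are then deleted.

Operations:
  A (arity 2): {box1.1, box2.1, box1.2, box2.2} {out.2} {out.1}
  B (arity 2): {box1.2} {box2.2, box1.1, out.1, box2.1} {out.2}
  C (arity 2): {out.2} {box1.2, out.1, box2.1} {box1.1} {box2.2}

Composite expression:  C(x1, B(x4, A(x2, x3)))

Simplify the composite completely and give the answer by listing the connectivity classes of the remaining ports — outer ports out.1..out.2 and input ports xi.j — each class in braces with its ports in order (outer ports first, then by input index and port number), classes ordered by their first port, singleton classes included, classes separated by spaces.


Substituting into C glues patterns; closure does the rest.
A over (x2, x3) gives {out.1} {out.2} {x2.1, x2.2, x3.1, x3.2}, out.j being that stage's outer ports
B over (x4, x2, x3) gives {out.1, x4.1} {out.2} {x2.1, x2.2, x3.1, x3.2} {x4.2}, out.j being that stage's outer ports
C over (x1, x4, x2, x3) gives {out.1, x1.2, x4.1} {out.2} {x1.1} {x2.1, x2.2, x3.1, x3.2} {x4.2}, out.j being that stage's outer ports

{out.1, x1.2, x4.1} {out.2} {x1.1} {x2.1, x2.2, x3.1, x3.2} {x4.2}


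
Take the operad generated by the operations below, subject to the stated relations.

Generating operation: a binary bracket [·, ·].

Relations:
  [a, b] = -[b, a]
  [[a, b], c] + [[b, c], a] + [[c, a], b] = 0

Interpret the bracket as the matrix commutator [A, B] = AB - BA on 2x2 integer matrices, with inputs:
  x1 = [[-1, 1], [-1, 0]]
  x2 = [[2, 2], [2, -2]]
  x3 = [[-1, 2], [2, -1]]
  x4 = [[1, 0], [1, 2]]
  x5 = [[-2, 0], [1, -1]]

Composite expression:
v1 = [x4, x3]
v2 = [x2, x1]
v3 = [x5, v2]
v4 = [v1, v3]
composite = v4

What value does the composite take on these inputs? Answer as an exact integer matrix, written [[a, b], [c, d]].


[[24, 0], [-48, -24]]

[x4, x3] = [[-2, -2], [2, 2]]
[x2, x1] = [[-4, 6], [2, 4]]
[x5, [x2, x1]] = [[-6, -6], [-6, 6]]
[[x4, x3], [x5, [x2, x1]]] = [[24, 0], [-48, -24]]


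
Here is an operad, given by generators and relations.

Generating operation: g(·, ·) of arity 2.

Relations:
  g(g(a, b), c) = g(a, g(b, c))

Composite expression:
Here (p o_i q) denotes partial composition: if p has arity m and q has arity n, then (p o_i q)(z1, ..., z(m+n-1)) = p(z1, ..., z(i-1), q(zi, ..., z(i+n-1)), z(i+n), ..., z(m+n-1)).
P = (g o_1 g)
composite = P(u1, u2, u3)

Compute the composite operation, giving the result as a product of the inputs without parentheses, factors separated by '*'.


Associativity of g dissolves the nesting; only the u-input order survives.
g(u1, u2) unparenthesizes to u1 * u2
g(g(u1, u2), u3) unparenthesizes to u1 * u2 * u3

u1 * u2 * u3


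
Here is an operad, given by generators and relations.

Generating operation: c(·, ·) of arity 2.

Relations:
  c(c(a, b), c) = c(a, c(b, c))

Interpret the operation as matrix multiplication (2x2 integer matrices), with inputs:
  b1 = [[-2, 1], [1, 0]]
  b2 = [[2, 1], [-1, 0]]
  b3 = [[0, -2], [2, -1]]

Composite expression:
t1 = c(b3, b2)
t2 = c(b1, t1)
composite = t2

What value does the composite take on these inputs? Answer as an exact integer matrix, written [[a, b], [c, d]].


c(b3, b2) = [[2, 0], [5, 2]]
c(b1, c(b3, b2)) = [[1, 2], [2, 0]]

[[1, 2], [2, 0]]


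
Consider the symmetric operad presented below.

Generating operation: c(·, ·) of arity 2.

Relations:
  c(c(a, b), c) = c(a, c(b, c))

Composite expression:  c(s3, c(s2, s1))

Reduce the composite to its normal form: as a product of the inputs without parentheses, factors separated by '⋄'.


s3 ⋄ s2 ⋄ s1


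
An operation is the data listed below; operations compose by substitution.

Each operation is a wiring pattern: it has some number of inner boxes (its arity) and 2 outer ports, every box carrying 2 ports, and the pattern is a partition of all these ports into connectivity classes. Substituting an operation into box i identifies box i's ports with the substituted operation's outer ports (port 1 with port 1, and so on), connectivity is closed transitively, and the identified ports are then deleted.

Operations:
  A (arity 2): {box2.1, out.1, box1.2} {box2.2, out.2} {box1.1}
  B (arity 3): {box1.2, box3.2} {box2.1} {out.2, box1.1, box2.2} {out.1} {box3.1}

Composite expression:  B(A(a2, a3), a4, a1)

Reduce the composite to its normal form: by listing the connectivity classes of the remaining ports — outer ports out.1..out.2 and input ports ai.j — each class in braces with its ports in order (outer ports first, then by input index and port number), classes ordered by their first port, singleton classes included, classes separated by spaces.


{out.1} {out.2, a2.2, a3.1, a4.2} {a1.1} {a1.2, a3.2} {a2.1} {a4.1}

Connectivity passes through glued B-boundaries; trace each wire chain.
composing A on (a2, a3), with out.j its own outer ports: {out.1, a2.2, a3.1} {out.2, a3.2} {a2.1}
composing B on (a2, a3, a4, a1), with out.j its own outer ports: {out.1} {out.2, a2.2, a3.1, a4.2} {a1.1} {a1.2, a3.2} {a2.1} {a4.1}


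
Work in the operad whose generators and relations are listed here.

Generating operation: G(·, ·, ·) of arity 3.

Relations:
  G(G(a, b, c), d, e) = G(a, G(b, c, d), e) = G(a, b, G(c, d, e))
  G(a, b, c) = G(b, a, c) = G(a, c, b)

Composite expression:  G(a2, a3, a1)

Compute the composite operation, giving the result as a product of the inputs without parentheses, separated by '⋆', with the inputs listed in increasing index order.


a1 ⋆ a2 ⋆ a3


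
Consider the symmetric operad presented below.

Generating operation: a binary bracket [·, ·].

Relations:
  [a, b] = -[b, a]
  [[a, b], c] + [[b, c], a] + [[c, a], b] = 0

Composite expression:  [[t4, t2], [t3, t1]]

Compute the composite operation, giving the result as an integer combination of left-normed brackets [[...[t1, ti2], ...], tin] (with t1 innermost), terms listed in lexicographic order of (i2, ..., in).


-[[[t1, t3], t2], t4] + [[[t1, t3], t4], t2]

Left-normed coefficients sit on the t1-initial expansion words.
Composite bracket: [[t4, t2], [t3, t1]]
Under [a, b] = ab - ba we get 8 signed associative words (2^3 = 8).
The t1-initial words carry the normal form:
  from t1t3t2t4, sign -1: term -[[[t1, t3], t2], t4]
  from t1t3t4t2, sign +1: term +[[[t1, t3], t4], t2]


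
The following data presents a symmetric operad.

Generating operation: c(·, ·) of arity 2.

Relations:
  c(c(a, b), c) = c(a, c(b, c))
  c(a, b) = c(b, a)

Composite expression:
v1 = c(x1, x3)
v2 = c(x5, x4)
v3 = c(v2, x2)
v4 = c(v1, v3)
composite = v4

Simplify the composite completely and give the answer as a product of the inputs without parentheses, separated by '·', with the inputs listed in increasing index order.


x1 · x2 · x3 · x4 · x5

Reordering under c is free, so list the x-inputs canonically.
c(x1, x3) unparenthesizes to x1 · x3
c(x5, x4) unparenthesizes to x5 · x4
c(c(x5, x4), x2) unparenthesizes to x5 · x4 · x2
c(c(x1, x3), c(c(x5, x4), x2)) unparenthesizes to x1 · x3 · x5 · x4 · x2
commutativity sorts the factors: x1 · x2 · x3 · x4 · x5


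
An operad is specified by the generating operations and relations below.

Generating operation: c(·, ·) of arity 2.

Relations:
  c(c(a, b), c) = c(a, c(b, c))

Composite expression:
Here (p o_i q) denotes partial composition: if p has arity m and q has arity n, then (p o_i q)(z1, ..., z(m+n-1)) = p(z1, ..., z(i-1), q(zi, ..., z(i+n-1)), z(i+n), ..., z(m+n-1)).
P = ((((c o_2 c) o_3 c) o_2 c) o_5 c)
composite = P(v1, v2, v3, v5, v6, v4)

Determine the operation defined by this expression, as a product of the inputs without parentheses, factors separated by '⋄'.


v1 ⋄ v2 ⋄ v3 ⋄ v5 ⋄ v6 ⋄ v4

Key point: c is associative — brackets drop, the v-order remains.
c(v2, v3) flattens to v2 ⋄ v3
c(v6, v4) flattens to v6 ⋄ v4
c(v5, c(v6, v4)) flattens to v5 ⋄ v6 ⋄ v4
c(c(v2, v3), c(v5, c(v6, v4))) flattens to v2 ⋄ v3 ⋄ v5 ⋄ v6 ⋄ v4
c(v1, c(c(v2, v3), c(v5, c(v6, v4)))) flattens to v1 ⋄ v2 ⋄ v3 ⋄ v5 ⋄ v6 ⋄ v4


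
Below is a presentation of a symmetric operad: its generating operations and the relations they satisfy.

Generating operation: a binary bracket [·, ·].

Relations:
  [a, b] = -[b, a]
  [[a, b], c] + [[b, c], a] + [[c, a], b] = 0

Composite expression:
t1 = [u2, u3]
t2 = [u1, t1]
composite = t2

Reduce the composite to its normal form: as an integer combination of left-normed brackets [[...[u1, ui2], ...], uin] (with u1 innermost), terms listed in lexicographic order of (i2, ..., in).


Expand each bracket as ab - ba; the u1-initial words give the coefficients.
Composite bracket: [u1, [u2, u3]]
Each bracket splits as ab - ba, giving 4 signed words (2^2 = 4).
Coefficients come from the u1-initial words:
  u1u2u3 (sign +1) contributes +[[u1, u2], u3]
  u1u3u2 (sign -1) contributes -[[u1, u3], u2]

[[u1, u2], u3] - [[u1, u3], u2]


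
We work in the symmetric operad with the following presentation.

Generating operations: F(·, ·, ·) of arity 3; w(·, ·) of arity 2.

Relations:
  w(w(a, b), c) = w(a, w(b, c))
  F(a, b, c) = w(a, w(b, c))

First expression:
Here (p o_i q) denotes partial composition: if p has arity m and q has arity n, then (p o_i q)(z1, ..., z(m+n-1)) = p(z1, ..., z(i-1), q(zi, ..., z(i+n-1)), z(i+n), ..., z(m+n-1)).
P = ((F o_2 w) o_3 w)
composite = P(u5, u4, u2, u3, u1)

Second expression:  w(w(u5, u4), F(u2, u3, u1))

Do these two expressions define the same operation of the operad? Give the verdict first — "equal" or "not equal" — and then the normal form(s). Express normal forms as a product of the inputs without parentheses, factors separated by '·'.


equal — both sides give u5 · u4 · u2 · u3 · u1

The first expression reduces to u5 · u4 · u2 · u3 · u1
The second expression reduces to u5 · u4 · u2 · u3 · u1
Both agree, so they are equal.


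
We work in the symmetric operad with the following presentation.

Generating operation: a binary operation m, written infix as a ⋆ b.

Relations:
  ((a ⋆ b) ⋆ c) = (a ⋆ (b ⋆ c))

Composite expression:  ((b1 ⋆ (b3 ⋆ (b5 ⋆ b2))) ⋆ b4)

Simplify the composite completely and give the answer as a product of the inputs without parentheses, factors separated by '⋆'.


Every regrouping of m is equal, so read the b-inputs in written order.
(b5 ⋆ b2) spells out as b5 ⋆ b2
(b3 ⋆ (b5 ⋆ b2)) spells out as b3 ⋆ b5 ⋆ b2
(b1 ⋆ (b3 ⋆ (b5 ⋆ b2))) spells out as b1 ⋆ b3 ⋆ b5 ⋆ b2
((b1 ⋆ (b3 ⋆ (b5 ⋆ b2))) ⋆ b4) spells out as b1 ⋆ b3 ⋆ b5 ⋆ b2 ⋆ b4

b1 ⋆ b3 ⋆ b5 ⋆ b2 ⋆ b4


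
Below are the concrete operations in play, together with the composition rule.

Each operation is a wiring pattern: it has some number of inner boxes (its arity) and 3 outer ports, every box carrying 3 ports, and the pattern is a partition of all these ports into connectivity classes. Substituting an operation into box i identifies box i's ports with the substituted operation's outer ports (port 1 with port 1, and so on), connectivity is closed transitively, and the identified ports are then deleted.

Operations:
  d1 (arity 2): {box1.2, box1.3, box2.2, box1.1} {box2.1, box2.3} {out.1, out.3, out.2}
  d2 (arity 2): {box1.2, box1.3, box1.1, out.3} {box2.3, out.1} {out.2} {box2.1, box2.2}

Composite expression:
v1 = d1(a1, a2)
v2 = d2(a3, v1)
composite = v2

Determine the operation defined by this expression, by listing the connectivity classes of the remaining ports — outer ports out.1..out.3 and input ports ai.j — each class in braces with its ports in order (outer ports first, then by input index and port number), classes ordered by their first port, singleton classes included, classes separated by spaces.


Reachability decides: close wires over d2-identified ports.
through d1, on inputs (a1, a2): {out.1, out.2, out.3} {a1.1, a1.2, a1.3, a2.2} {a2.1, a2.3} (out.j = stage outer ports)
through d2, on inputs (a3, a1, a2): {out.1} {out.2} {out.3, a3.1, a3.2, a3.3} {a1.1, a1.2, a1.3, a2.2} {a2.1, a2.3} (out.j = stage outer ports)

{out.1} {out.2} {out.3, a3.1, a3.2, a3.3} {a1.1, a1.2, a1.3, a2.2} {a2.1, a2.3}


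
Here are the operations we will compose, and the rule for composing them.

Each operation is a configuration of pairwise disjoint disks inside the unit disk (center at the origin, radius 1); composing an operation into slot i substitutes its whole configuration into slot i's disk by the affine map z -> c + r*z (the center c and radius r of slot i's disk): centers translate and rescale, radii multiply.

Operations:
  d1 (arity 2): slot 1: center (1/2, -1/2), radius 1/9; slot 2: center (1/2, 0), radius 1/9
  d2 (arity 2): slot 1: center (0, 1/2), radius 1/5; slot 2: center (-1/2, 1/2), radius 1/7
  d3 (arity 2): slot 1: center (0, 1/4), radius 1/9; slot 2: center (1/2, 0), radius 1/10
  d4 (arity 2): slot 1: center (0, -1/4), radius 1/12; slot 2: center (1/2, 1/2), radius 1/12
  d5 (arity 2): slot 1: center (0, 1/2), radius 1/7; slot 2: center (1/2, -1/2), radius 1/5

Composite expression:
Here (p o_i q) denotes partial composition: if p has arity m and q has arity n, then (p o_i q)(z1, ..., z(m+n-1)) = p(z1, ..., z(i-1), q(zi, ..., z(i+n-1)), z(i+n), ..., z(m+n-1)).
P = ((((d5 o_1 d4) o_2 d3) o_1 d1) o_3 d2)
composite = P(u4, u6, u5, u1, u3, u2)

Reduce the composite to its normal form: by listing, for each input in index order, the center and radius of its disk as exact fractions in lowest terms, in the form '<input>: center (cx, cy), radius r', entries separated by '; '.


u1: center (107/1512, 1739/3024), radius 1/5292; u2: center (1/2, -1/2), radius 1/5; u3: center (13/168, 4/7), radius 1/840; u4: center (1/168, 11/24), radius 1/756; u5: center (1/14, 1739/3024), radius 1/3780; u6: center (1/168, 13/28), radius 1/756

Follow each u-input down from d5: c' goes to c + r*c', radius to r*r'.
input u4: composing its 3 substitution steps yields center (1/168, 11/24), radius 1/756
input u6: composing its 3 substitution steps yields center (1/168, 13/28), radius 1/756
input u5: composing its 4 substitution steps yields center (1/14, 1739/3024), radius 1/3780
input u1: composing its 4 substitution steps yields center (107/1512, 1739/3024), radius 1/5292
input u3: composing its 3 substitution steps yields center (13/168, 4/7), radius 1/840
input u2: composing its 1 substitution step yields center (1/2, -1/2), radius 1/5


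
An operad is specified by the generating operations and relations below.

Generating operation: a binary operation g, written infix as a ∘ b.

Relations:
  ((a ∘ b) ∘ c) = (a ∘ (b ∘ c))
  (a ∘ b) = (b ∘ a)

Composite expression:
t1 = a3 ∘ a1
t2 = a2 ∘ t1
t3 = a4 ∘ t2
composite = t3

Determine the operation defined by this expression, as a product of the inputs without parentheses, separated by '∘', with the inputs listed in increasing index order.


a1 ∘ a2 ∘ a3 ∘ a4


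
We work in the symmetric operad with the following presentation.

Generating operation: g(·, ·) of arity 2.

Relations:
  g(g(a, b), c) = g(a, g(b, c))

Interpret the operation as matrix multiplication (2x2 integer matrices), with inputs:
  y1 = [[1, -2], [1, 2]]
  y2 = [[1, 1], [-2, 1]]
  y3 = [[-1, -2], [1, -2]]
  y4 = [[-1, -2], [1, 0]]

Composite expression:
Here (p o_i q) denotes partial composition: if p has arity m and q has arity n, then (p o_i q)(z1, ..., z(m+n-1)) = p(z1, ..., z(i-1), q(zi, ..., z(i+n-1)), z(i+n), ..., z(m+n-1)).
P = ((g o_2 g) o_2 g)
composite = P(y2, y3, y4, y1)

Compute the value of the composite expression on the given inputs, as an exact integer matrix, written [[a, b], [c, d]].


[[-4, 8], [-7, -10]]

g(y3, y4) = [[-1, 2], [-3, -2]]
g(g(y3, y4), y1) = [[1, 6], [-5, 2]]
g(y2, g(g(y3, y4), y1)) = [[-4, 8], [-7, -10]]


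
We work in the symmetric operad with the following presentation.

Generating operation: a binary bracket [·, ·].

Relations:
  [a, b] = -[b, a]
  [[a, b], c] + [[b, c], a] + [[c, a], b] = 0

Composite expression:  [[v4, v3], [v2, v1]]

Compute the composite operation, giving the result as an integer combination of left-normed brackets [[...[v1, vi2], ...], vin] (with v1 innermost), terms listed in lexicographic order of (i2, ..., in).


-[[[v1, v2], v3], v4] + [[[v1, v2], v4], v3]

A multilinear Lie element is pinned by v1-initial words (v1 innermost).
Composite bracket: [[v4, v3], [v2, v1]]
Each bracket splits as ab - ba, giving 8 signed words (2^3 = 8).
Collect the words opening with v1:
  v1v2v3v4 appears with sign -1, giving the term -[[[v1, v2], v3], v4]
  v1v2v4v3 appears with sign +1, giving the term +[[[v1, v2], v4], v3]


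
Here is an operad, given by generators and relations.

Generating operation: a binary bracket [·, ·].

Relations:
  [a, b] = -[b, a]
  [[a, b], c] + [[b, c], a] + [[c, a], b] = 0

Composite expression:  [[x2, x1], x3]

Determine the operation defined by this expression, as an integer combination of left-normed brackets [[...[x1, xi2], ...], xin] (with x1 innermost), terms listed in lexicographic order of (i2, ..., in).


Antisymmetry and Jacobi reduce to x1-anchored left-normed brackets.
Composite bracket: [[x2, x1], x3]
Applying ab - ba throughout gives 4 signed words (2^2 = 4).
Only words starting with x1 matter:
  sign of x1x2x3 is -1, so it contributes -[[x1, x2], x3]

-[[x1, x2], x3]


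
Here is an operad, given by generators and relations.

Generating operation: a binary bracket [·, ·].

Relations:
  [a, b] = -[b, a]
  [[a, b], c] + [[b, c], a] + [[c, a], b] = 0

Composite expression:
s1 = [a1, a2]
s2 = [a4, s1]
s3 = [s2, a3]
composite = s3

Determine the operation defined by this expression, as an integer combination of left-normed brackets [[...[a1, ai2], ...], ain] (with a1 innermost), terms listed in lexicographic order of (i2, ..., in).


Antisymmetry and Jacobi reduce to a1-anchored left-normed brackets.
Composite bracket: [[a4, [a1, a2]], a3]
Applying ab - ba throughout gives 8 signed words (2^3 = 8).
Coefficients come from the a1-initial words:
  from a1a2a4a3, sign -1: term -[[[a1, a2], a4], a3]

-[[[a1, a2], a4], a3]


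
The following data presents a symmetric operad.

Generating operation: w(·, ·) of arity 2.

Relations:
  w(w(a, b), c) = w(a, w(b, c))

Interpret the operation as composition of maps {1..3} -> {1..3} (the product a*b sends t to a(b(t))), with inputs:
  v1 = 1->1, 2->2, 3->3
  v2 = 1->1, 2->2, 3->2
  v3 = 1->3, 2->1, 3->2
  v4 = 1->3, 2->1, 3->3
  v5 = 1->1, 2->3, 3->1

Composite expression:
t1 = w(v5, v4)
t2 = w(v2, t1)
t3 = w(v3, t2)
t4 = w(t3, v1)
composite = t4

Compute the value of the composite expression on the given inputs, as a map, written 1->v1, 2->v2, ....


1->3, 2->3, 3->3

w(v5, v4) = 1->1, 2->1, 3->1
w(v2, w(v5, v4)) = 1->1, 2->1, 3->1
w(v3, w(v2, w(v5, v4))) = 1->3, 2->3, 3->3
w(w(v3, w(v2, w(v5, v4))), v1) = 1->3, 2->3, 3->3


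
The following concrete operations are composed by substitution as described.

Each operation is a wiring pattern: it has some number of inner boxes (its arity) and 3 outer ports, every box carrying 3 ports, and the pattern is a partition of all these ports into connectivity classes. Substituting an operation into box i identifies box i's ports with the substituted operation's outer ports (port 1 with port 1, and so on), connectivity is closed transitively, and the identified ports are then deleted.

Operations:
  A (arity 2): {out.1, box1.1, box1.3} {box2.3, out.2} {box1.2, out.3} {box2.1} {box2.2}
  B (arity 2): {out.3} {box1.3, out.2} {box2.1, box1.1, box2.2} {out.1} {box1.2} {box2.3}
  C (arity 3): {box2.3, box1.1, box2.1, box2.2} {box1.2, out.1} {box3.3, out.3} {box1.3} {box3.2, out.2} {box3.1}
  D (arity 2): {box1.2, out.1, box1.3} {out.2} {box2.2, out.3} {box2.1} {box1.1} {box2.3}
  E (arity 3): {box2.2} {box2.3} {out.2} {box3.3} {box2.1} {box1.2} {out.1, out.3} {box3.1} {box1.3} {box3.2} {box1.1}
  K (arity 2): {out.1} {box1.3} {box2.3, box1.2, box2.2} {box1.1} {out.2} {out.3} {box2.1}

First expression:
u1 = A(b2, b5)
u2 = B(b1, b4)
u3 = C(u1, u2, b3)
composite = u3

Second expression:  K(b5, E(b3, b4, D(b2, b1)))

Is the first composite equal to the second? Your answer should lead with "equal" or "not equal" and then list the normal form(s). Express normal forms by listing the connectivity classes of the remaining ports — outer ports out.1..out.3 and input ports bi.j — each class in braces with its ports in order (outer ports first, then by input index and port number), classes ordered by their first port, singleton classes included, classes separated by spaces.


not equal; the first gives {out.1, b5.3} {out.2, b3.2} {out.3, b3.3} {b1.1, b4.1, b4.2} {b1.2} {b1.3, b2.1, b2.3} {b2.2} {b3.1} {b4.3} {b5.1} {b5.2} and the second {out.1} {out.2} {out.3} {b1.1} {b1.2} {b1.3} {b2.1} {b2.2, b2.3} {b3.1} {b3.2} {b3.3} {b4.1} {b4.2} {b4.3} {b5.1} {b5.2} {b5.3}


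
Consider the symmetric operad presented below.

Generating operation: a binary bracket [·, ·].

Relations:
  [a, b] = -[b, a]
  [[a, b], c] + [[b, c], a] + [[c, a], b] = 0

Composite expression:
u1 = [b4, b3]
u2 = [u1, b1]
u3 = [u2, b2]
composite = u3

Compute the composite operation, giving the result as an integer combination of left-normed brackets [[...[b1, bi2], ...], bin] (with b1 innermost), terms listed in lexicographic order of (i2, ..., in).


[[[b1, b3], b4], b2] - [[[b1, b4], b3], b2]

Skip Jacobi rewriting: expand, keep b1-initial words, read off terms.
Composite bracket: [[[b4, b3], b1], b2]
Expanding via [a, b] = ab - ba: 8 signed words (2^3 = 8).
Coefficients come from the b1-initial words:
  word b1b3b4b2 has sign +1, contributing +[[[b1, b3], b4], b2]
  word b1b4b3b2 has sign -1, contributing -[[[b1, b4], b3], b2]


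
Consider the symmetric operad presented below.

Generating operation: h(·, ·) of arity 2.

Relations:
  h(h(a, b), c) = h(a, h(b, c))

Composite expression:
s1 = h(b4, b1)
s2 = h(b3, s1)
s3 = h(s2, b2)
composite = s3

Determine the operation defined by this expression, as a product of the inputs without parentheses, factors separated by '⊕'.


b3 ⊕ b4 ⊕ b1 ⊕ b2

Every regrouping of h is equal, so read the b-inputs in written order.
h(b4, b1) reduces to b4 ⊕ b1
h(b3, h(b4, b1)) reduces to b3 ⊕ b4 ⊕ b1
h(h(b3, h(b4, b1)), b2) reduces to b3 ⊕ b4 ⊕ b1 ⊕ b2


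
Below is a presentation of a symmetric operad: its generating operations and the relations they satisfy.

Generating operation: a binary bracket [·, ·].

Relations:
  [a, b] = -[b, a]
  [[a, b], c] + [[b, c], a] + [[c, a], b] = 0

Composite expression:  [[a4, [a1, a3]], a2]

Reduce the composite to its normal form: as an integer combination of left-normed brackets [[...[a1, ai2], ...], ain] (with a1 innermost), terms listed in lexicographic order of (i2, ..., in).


-[[[a1, a3], a4], a2]

A multilinear Lie element is pinned by a1-initial words (a1 innermost).
Composite bracket: [[a4, [a1, a3]], a2]
Each bracket splits as ab - ba, giving 8 signed words (2^3 = 8).
Words beginning with a1 determine it all:
  sign of a1a3a4a2 is -1, so it contributes -[[[a1, a3], a4], a2]


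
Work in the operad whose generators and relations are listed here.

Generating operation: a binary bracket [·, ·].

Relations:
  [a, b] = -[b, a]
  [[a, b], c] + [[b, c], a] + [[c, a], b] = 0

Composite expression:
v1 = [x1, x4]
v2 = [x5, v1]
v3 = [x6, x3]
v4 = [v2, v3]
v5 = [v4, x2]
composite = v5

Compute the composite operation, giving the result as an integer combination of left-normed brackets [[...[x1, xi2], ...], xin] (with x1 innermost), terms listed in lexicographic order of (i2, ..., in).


[[[[[x1, x4], x5], x3], x6], x2] - [[[[[x1, x4], x5], x6], x3], x2]

A multilinear Lie element is pinned by x1-initial words (x1 innermost).
Composite bracket: [[[x5, [x1, x4]], [x6, x3]], x2]
Under [a, b] = ab - ba we get 32 signed associative words (2^5 = 32).
Keep just the words that open with x1:
  the word x1x4x5x3x6x2 carries sign +1 and contributes +[[[[[x1, x4], x5], x3], x6], x2]
  the word x1x4x5x6x3x2 carries sign -1 and contributes -[[[[[x1, x4], x5], x6], x3], x2]


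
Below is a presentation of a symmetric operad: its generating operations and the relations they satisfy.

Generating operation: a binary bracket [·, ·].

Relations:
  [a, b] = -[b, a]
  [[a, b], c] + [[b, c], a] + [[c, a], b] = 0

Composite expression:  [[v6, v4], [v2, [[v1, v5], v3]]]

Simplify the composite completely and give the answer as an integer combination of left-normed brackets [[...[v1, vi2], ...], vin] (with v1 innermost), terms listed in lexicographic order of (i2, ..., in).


-[[[[[v1, v5], v3], v2], v4], v6] + [[[[[v1, v5], v3], v2], v6], v4]

Expand each bracket as ab - ba; the v1-initial words give the coefficients.
Composite bracket: [[v6, v4], [v2, [[v1, v5], v3]]]
The bracket unfolds into 32 signed words via [a, b] = ab - ba (2^5 = 32).
Words beginning with v1 determine it all:
  sign of v1v5v3v2v4v6 is -1, so it contributes -[[[[[v1, v5], v3], v2], v4], v6]
  sign of v1v5v3v2v6v4 is +1, so it contributes +[[[[[v1, v5], v3], v2], v6], v4]


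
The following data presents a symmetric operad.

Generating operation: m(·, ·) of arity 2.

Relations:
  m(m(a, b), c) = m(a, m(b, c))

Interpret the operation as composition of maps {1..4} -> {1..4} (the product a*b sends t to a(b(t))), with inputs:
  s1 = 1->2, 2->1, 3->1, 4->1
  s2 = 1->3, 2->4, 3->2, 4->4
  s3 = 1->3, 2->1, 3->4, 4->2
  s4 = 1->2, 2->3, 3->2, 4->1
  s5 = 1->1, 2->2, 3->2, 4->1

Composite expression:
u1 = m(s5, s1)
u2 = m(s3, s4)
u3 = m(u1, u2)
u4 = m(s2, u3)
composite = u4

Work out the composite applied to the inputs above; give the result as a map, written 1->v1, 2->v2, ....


1->4, 2->3, 3->4, 4->3


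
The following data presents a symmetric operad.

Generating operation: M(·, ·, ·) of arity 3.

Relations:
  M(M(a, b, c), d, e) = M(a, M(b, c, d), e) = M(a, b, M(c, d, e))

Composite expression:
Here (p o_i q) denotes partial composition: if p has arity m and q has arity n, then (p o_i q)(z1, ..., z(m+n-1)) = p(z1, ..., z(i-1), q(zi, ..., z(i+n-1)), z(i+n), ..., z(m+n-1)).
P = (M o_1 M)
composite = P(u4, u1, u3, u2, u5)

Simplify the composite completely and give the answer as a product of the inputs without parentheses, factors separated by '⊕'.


u4 ⊕ u1 ⊕ u3 ⊕ u2 ⊕ u5


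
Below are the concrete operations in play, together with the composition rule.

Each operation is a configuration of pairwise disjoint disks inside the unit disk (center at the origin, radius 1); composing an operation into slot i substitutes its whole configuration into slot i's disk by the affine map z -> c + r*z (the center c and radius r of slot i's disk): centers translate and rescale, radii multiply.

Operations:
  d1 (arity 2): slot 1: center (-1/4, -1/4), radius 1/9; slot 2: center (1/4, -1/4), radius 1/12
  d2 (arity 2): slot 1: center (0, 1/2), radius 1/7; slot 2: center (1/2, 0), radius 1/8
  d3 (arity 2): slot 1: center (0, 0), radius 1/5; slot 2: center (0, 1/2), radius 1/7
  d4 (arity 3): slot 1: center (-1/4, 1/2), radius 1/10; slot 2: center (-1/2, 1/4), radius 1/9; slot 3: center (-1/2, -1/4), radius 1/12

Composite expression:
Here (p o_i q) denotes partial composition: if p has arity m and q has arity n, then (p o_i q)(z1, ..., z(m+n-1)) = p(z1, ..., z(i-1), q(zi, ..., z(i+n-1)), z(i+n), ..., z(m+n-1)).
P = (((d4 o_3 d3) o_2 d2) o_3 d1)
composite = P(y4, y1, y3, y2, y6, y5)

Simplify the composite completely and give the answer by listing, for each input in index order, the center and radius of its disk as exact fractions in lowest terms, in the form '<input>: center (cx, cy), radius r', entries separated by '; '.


y1: center (-1/2, 11/36), radius 1/63; y2: center (-127/288, 71/288), radius 1/864; y3: center (-43/96, 71/288), radius 1/648; y4: center (-1/4, 1/2), radius 1/10; y5: center (-1/2, -5/24), radius 1/84; y6: center (-1/2, -1/4), radius 1/60

Follow each y-input down from d4: c' goes to c + r*c', radius to r*r'.
y4 passes through 1 substitution, ending at center (-1/4, 1/2), radius 1/10
y1 passes through 2 substitutions, ending at center (-1/2, 11/36), radius 1/63
y3 passes through 3 substitutions, ending at center (-43/96, 71/288), radius 1/648
y2 passes through 3 substitutions, ending at center (-127/288, 71/288), radius 1/864
y6 passes through 2 substitutions, ending at center (-1/2, -1/4), radius 1/60
y5 passes through 2 substitutions, ending at center (-1/2, -5/24), radius 1/84


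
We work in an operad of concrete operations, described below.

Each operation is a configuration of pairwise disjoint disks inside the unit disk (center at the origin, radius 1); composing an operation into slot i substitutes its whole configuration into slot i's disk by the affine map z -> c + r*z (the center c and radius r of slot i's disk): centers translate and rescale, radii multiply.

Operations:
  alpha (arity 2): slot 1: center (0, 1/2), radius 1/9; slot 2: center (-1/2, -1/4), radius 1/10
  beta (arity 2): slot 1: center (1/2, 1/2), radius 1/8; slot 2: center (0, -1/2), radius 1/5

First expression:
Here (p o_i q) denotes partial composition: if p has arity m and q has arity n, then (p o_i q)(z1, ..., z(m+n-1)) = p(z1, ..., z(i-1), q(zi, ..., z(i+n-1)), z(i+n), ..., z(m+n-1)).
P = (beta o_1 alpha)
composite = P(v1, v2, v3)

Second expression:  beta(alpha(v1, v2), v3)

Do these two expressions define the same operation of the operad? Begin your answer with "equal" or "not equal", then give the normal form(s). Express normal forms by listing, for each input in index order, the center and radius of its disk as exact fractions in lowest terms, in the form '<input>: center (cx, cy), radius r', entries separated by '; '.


The first expression, normalized: v1: center (1/2, 9/16), radius 1/72; v2: center (7/16, 15/32), radius 1/80; v3: center (0, -1/2), radius 1/5
The second expression, normalized: v1: center (1/2, 9/16), radius 1/72; v2: center (7/16, 15/32), radius 1/80; v3: center (0, -1/2), radius 1/5
Both agree, so they are equal.

equal; the common form is v1: center (1/2, 9/16), radius 1/72; v2: center (7/16, 15/32), radius 1/80; v3: center (0, -1/2), radius 1/5


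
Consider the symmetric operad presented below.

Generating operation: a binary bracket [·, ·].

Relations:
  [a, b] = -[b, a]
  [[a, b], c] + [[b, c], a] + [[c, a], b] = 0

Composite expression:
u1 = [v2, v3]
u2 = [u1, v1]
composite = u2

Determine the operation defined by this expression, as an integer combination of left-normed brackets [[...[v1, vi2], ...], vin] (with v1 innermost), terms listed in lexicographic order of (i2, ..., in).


-[[v1, v2], v3] + [[v1, v3], v2]

A multilinear Lie element is pinned by v1-initial words (v1 innermost).
Composite bracket: [[v2, v3], v1]
Expanding via [a, b] = ab - ba: 4 signed words (2^2 = 4).
Keep just the words that open with v1:
  v1v2v3 appears with sign -1, giving the term -[[v1, v2], v3]
  v1v3v2 appears with sign +1, giving the term +[[v1, v3], v2]


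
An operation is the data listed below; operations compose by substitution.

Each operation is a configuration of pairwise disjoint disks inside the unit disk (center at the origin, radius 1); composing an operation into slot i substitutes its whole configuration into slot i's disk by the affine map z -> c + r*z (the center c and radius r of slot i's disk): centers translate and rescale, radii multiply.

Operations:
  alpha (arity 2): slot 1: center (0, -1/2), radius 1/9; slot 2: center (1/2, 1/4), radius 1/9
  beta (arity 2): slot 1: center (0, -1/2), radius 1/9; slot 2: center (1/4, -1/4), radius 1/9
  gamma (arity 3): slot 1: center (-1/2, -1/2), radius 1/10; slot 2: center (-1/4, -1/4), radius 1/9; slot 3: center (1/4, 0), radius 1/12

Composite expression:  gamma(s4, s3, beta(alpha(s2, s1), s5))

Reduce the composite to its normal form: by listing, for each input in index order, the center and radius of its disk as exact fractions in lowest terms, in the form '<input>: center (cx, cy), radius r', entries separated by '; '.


Below gamma, radii multiply path by path; the s-disk centers shift.
for s4, the 1-step affine chain lands on center (-1/2, -1/2), radius 1/10
for s3, the 1-step affine chain lands on center (-1/4, -1/4), radius 1/9
for s2, the 3-step affine chain lands on center (1/4, -5/108), radius 1/972
for s1, the 3-step affine chain lands on center (55/216, -17/432), radius 1/972
for s5, the 2-step affine chain lands on center (13/48, -1/48), radius 1/108

s1: center (55/216, -17/432), radius 1/972; s2: center (1/4, -5/108), radius 1/972; s3: center (-1/4, -1/4), radius 1/9; s4: center (-1/2, -1/2), radius 1/10; s5: center (13/48, -1/48), radius 1/108


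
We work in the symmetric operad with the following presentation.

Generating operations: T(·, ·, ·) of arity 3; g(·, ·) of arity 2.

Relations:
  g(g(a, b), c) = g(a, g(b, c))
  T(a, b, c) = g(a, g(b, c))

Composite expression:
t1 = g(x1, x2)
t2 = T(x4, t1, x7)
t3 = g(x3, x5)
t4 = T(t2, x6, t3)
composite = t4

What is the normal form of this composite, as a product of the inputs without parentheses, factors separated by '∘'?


All parenthesizations of T agree; list the x-inputs left to right.
g(x1, x2) collapses to x1 ∘ x2
T(x4, g(x1, x2), x7) collapses to x4 ∘ x1 ∘ x2 ∘ x7
g(x3, x5) collapses to x3 ∘ x5
T(T(x4, g(x1, x2), x7), x6, g(x3, x5)) collapses to x4 ∘ x1 ∘ x2 ∘ x7 ∘ x6 ∘ x3 ∘ x5

x4 ∘ x1 ∘ x2 ∘ x7 ∘ x6 ∘ x3 ∘ x5


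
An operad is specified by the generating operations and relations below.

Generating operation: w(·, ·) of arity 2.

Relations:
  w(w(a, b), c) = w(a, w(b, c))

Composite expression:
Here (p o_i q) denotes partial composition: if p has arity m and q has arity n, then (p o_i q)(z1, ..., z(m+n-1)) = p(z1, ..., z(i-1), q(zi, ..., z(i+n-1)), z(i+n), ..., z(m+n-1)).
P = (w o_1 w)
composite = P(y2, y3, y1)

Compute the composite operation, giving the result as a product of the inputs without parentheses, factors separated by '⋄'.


The w-tree's shape is irrelevant; the y-reading-order decides.
w(y2, y3) spells out as y2 ⋄ y3
w(w(y2, y3), y1) spells out as y2 ⋄ y3 ⋄ y1

y2 ⋄ y3 ⋄ y1


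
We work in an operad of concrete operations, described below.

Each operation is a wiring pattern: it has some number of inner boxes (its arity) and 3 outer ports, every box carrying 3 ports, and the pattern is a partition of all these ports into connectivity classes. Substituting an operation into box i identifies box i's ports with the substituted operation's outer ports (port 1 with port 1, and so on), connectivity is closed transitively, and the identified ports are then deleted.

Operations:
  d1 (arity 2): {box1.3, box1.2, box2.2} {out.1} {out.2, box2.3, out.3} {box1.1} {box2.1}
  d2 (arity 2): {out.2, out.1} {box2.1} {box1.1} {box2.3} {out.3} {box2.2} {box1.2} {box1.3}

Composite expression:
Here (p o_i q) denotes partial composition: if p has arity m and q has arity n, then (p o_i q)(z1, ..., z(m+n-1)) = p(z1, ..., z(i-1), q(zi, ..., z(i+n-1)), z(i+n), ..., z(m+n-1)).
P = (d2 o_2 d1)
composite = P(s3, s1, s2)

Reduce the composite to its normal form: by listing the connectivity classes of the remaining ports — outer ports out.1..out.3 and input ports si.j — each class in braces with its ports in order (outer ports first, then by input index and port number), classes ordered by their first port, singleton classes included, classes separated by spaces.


{out.1, out.2} {out.3} {s1.1} {s1.2, s1.3, s2.2} {s2.1} {s2.3} {s3.1} {s3.2} {s3.3}
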